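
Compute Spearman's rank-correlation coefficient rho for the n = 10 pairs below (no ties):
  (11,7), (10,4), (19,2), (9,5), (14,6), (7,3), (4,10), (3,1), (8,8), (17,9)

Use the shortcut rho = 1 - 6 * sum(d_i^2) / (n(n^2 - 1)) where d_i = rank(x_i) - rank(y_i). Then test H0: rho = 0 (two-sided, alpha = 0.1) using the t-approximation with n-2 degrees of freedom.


Step 1: Rank x and y separately (midranks; no ties here).
rank(x): 11->7, 10->6, 19->10, 9->5, 14->8, 7->3, 4->2, 3->1, 8->4, 17->9
rank(y): 7->7, 4->4, 2->2, 5->5, 6->6, 3->3, 10->10, 1->1, 8->8, 9->9
Step 2: d_i = R_x(i) - R_y(i); compute d_i^2.
  (7-7)^2=0, (6-4)^2=4, (10-2)^2=64, (5-5)^2=0, (8-6)^2=4, (3-3)^2=0, (2-10)^2=64, (1-1)^2=0, (4-8)^2=16, (9-9)^2=0
sum(d^2) = 152.
Step 3: rho = 1 - 6*152 / (10*(10^2 - 1)) = 1 - 912/990 = 0.078788.
Step 4: Under H0, t = rho * sqrt((n-2)/(1-rho^2)) = 0.2235 ~ t(8).
Step 5: Two-sided p-value from the t-distribution with 8 df = 0.828717.
Step 6: alpha = 0.1. fail to reject H0.

rho = 0.0788, p = 0.828717, fail to reject H0 at alpha = 0.1.


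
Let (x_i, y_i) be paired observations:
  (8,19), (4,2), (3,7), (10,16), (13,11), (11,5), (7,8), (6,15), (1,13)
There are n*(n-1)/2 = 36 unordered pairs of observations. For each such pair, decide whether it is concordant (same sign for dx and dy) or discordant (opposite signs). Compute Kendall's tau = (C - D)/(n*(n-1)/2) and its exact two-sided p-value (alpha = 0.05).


Step 1: Enumerate the 36 unordered pairs (i,j) with i<j and classify each by sign(x_j-x_i) * sign(y_j-y_i).
  (1,2):dx=-4,dy=-17->C; (1,3):dx=-5,dy=-12->C; (1,4):dx=+2,dy=-3->D; (1,5):dx=+5,dy=-8->D
  (1,6):dx=+3,dy=-14->D; (1,7):dx=-1,dy=-11->C; (1,8):dx=-2,dy=-4->C; (1,9):dx=-7,dy=-6->C
  (2,3):dx=-1,dy=+5->D; (2,4):dx=+6,dy=+14->C; (2,5):dx=+9,dy=+9->C; (2,6):dx=+7,dy=+3->C
  (2,7):dx=+3,dy=+6->C; (2,8):dx=+2,dy=+13->C; (2,9):dx=-3,dy=+11->D; (3,4):dx=+7,dy=+9->C
  (3,5):dx=+10,dy=+4->C; (3,6):dx=+8,dy=-2->D; (3,7):dx=+4,dy=+1->C; (3,8):dx=+3,dy=+8->C
  (3,9):dx=-2,dy=+6->D; (4,5):dx=+3,dy=-5->D; (4,6):dx=+1,dy=-11->D; (4,7):dx=-3,dy=-8->C
  (4,8):dx=-4,dy=-1->C; (4,9):dx=-9,dy=-3->C; (5,6):dx=-2,dy=-6->C; (5,7):dx=-6,dy=-3->C
  (5,8):dx=-7,dy=+4->D; (5,9):dx=-12,dy=+2->D; (6,7):dx=-4,dy=+3->D; (6,8):dx=-5,dy=+10->D
  (6,9):dx=-10,dy=+8->D; (7,8):dx=-1,dy=+7->D; (7,9):dx=-6,dy=+5->D; (8,9):dx=-5,dy=-2->C
Step 2: C = 20, D = 16, total pairs = 36.
Step 3: tau = (C - D)/(n(n-1)/2) = (20 - 16)/36 = 0.111111.
Step 4: Exact two-sided p-value (enumerate n! = 362880 permutations of y under H0): p = 0.761414.
Step 5: alpha = 0.05. fail to reject H0.

tau_b = 0.1111 (C=20, D=16), p = 0.761414, fail to reject H0.


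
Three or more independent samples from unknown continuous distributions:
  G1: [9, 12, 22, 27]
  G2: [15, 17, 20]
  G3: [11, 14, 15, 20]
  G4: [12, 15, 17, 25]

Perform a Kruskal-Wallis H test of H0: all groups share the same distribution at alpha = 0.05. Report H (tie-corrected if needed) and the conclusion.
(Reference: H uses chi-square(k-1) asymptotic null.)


Step 1: Combine all N = 15 observations and assign midranks.
sorted (value, group, rank): (9,G1,1), (11,G3,2), (12,G1,3.5), (12,G4,3.5), (14,G3,5), (15,G2,7), (15,G3,7), (15,G4,7), (17,G2,9.5), (17,G4,9.5), (20,G2,11.5), (20,G3,11.5), (22,G1,13), (25,G4,14), (27,G1,15)
Step 2: Sum ranks within each group.
R_1 = 32.5 (n_1 = 4)
R_2 = 28 (n_2 = 3)
R_3 = 25.5 (n_3 = 4)
R_4 = 34 (n_4 = 4)
Step 3: H = 12/(N(N+1)) * sum(R_i^2/n_i) - 3(N+1)
     = 12/(15*16) * (32.5^2/4 + 28^2/3 + 25.5^2/4 + 34^2/4) - 3*16
     = 0.050000 * 976.958 - 48
     = 0.847917.
Step 4: Ties present; correction factor C = 1 - 42/(15^3 - 15) = 0.987500. Corrected H = 0.847917 / 0.987500 = 0.858650.
Step 5: Under H0, H ~ chi^2(3); p-value = 0.835393.
Step 6: alpha = 0.05. fail to reject H0.

H = 0.8586, df = 3, p = 0.835393, fail to reject H0.


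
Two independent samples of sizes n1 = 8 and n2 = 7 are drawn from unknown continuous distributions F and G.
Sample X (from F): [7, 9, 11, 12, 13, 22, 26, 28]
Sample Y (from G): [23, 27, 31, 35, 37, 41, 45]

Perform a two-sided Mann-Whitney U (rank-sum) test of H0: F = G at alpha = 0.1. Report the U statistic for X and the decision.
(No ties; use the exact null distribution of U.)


Step 1: Combine and sort all 15 observations; assign midranks.
sorted (value, group): (7,X), (9,X), (11,X), (12,X), (13,X), (22,X), (23,Y), (26,X), (27,Y), (28,X), (31,Y), (35,Y), (37,Y), (41,Y), (45,Y)
ranks: 7->1, 9->2, 11->3, 12->4, 13->5, 22->6, 23->7, 26->8, 27->9, 28->10, 31->11, 35->12, 37->13, 41->14, 45->15
Step 2: Rank sum for X: R1 = 1 + 2 + 3 + 4 + 5 + 6 + 8 + 10 = 39.
Step 3: U_X = R1 - n1(n1+1)/2 = 39 - 8*9/2 = 39 - 36 = 3.
       U_Y = n1*n2 - U_X = 56 - 3 = 53.
Step 4: No ties, so the exact null distribution of U (based on enumerating the C(15,8) = 6435 equally likely rank assignments) gives the two-sided p-value.
Step 5: p-value = 0.002176; compare to alpha = 0.1. reject H0.

U_X = 3, p = 0.002176, reject H0 at alpha = 0.1.


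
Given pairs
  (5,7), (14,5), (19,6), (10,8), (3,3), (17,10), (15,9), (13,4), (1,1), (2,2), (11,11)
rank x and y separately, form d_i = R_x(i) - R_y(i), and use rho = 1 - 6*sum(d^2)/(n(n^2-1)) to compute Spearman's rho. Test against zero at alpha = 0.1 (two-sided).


Step 1: Rank x and y separately (midranks; no ties here).
rank(x): 5->4, 14->8, 19->11, 10->5, 3->3, 17->10, 15->9, 13->7, 1->1, 2->2, 11->6
rank(y): 7->7, 5->5, 6->6, 8->8, 3->3, 10->10, 9->9, 4->4, 1->1, 2->2, 11->11
Step 2: d_i = R_x(i) - R_y(i); compute d_i^2.
  (4-7)^2=9, (8-5)^2=9, (11-6)^2=25, (5-8)^2=9, (3-3)^2=0, (10-10)^2=0, (9-9)^2=0, (7-4)^2=9, (1-1)^2=0, (2-2)^2=0, (6-11)^2=25
sum(d^2) = 86.
Step 3: rho = 1 - 6*86 / (11*(11^2 - 1)) = 1 - 516/1320 = 0.609091.
Step 4: Under H0, t = rho * sqrt((n-2)/(1-rho^2)) = 2.3040 ~ t(9).
Step 5: Two-sided p-value from the t-distribution with 9 df = 0.046696.
Step 6: alpha = 0.1. reject H0.

rho = 0.6091, p = 0.046696, reject H0 at alpha = 0.1.


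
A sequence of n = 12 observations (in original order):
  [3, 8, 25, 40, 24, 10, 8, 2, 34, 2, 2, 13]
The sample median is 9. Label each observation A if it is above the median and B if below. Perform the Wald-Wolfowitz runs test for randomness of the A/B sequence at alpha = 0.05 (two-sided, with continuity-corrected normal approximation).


Step 1: Compute median = 9; label A = above, B = below.
Labels in order: BBAAAABBABBA  (n_A = 6, n_B = 6)
Step 2: Count runs R = 6.
Step 3: Under H0 (random ordering), E[R] = 2*n_A*n_B/(n_A+n_B) + 1 = 2*6*6/12 + 1 = 7.0000.
        Var[R] = 2*n_A*n_B*(2*n_A*n_B - n_A - n_B) / ((n_A+n_B)^2 * (n_A+n_B-1)) = 4320/1584 = 2.7273.
        SD[R] = 1.6514.
Step 4: Continuity-corrected z = (R + 0.5 - E[R]) / SD[R] = (6 + 0.5 - 7.0000) / 1.6514 = -0.3028.
Step 5: Two-sided p-value via normal approximation = 2*(1 - Phi(|z|)) = 0.762069.
Step 6: alpha = 0.05. fail to reject H0.

R = 6, z = -0.3028, p = 0.762069, fail to reject H0.


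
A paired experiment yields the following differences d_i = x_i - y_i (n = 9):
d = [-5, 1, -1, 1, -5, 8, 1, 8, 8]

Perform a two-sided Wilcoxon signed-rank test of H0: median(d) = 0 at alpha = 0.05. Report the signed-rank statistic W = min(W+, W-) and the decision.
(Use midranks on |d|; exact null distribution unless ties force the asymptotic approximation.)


Step 1: Drop any zero differences (none here) and take |d_i|.
|d| = [5, 1, 1, 1, 5, 8, 1, 8, 8]
Step 2: Midrank |d_i| (ties get averaged ranks).
ranks: |5|->5.5, |1|->2.5, |1|->2.5, |1|->2.5, |5|->5.5, |8|->8, |1|->2.5, |8|->8, |8|->8
Step 3: Attach original signs; sum ranks with positive sign and with negative sign.
W+ = 2.5 + 2.5 + 8 + 2.5 + 8 + 8 = 31.5
W- = 5.5 + 2.5 + 5.5 = 13.5
(Check: W+ + W- = 45 should equal n(n+1)/2 = 45.)
Step 4: Test statistic W = min(W+, W-) = 13.5.
Step 5: Ties in |d|, so use the tie-corrected normal approximation.
        E[W] = n(n+1)/4 = 9*10/4 = 22.5.
        Tie groups: |d|=1 (t=4), |d|=5 (t=2), |d|=8 (t=3); sum(t^3 - t) = 90.
        Var[W] = n(n+1)(2n+1)/24 - sum(t^3-t)/48 = 1710/24 - 90/48 = 69.375.
        z = (W - E[W]) / sqrt(Var[W]) = (13.5 - 22.5) / 8.3292 = -1.0805.
        Two-sided p = 2*Phi(z) = 0.279902.
Step 6: alpha = 0.05. fail to reject H0.

W+ = 31.5, W- = 13.5, W = min = 13.5, p = 0.279902, fail to reject H0.


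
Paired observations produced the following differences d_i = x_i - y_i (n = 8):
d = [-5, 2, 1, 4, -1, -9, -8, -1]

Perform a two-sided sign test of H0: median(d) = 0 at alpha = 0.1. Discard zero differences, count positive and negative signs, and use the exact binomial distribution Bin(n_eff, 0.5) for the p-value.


Step 1: Discard zero differences. Original n = 8; n_eff = number of nonzero differences = 8.
Nonzero differences (with sign): -5, +2, +1, +4, -1, -9, -8, -1
Step 2: Count signs: positive = 3, negative = 5.
Step 3: Under H0: P(positive) = 0.5, so the number of positives S ~ Bin(8, 0.5).
Step 4: Two-sided exact p-value = sum of Bin(8,0.5) probabilities at or below the observed probability = 0.726562.
Step 5: alpha = 0.1. fail to reject H0.

n_eff = 8, pos = 3, neg = 5, p = 0.726562, fail to reject H0.


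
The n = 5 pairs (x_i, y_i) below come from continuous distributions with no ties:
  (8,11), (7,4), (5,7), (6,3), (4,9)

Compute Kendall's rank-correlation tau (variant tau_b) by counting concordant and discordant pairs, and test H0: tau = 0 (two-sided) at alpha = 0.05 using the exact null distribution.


Step 1: Enumerate the 10 unordered pairs (i,j) with i<j and classify each by sign(x_j-x_i) * sign(y_j-y_i).
  (1,2):dx=-1,dy=-7->C; (1,3):dx=-3,dy=-4->C; (1,4):dx=-2,dy=-8->C; (1,5):dx=-4,dy=-2->C
  (2,3):dx=-2,dy=+3->D; (2,4):dx=-1,dy=-1->C; (2,5):dx=-3,dy=+5->D; (3,4):dx=+1,dy=-4->D
  (3,5):dx=-1,dy=+2->D; (4,5):dx=-2,dy=+6->D
Step 2: C = 5, D = 5, total pairs = 10.
Step 3: tau = (C - D)/(n(n-1)/2) = (5 - 5)/10 = 0.000000.
Step 4: Exact two-sided p-value (enumerate n! = 120 permutations of y under H0): p = 1.000000.
Step 5: alpha = 0.05. fail to reject H0.

tau_b = 0.0000 (C=5, D=5), p = 1.000000, fail to reject H0.


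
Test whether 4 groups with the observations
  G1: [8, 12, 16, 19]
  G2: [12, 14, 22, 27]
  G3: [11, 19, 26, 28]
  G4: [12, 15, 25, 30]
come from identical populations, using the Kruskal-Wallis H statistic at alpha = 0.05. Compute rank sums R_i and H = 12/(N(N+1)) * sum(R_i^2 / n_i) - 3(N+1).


Step 1: Combine all N = 16 observations and assign midranks.
sorted (value, group, rank): (8,G1,1), (11,G3,2), (12,G1,4), (12,G2,4), (12,G4,4), (14,G2,6), (15,G4,7), (16,G1,8), (19,G1,9.5), (19,G3,9.5), (22,G2,11), (25,G4,12), (26,G3,13), (27,G2,14), (28,G3,15), (30,G4,16)
Step 2: Sum ranks within each group.
R_1 = 22.5 (n_1 = 4)
R_2 = 35 (n_2 = 4)
R_3 = 39.5 (n_3 = 4)
R_4 = 39 (n_4 = 4)
Step 3: H = 12/(N(N+1)) * sum(R_i^2/n_i) - 3(N+1)
     = 12/(16*17) * (22.5^2/4 + 35^2/4 + 39.5^2/4 + 39^2/4) - 3*17
     = 0.044118 * 1203.12 - 51
     = 2.079044.
Step 4: Ties present; correction factor C = 1 - 30/(16^3 - 16) = 0.992647. Corrected H = 2.079044 / 0.992647 = 2.094444.
Step 5: Under H0, H ~ chi^2(3); p-value = 0.553038.
Step 6: alpha = 0.05. fail to reject H0.

H = 2.0944, df = 3, p = 0.553038, fail to reject H0.


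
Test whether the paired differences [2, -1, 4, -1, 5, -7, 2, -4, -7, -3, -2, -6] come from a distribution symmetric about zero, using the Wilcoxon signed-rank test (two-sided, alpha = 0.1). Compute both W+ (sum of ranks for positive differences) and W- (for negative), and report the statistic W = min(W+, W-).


Step 1: Drop any zero differences (none here) and take |d_i|.
|d| = [2, 1, 4, 1, 5, 7, 2, 4, 7, 3, 2, 6]
Step 2: Midrank |d_i| (ties get averaged ranks).
ranks: |2|->4, |1|->1.5, |4|->7.5, |1|->1.5, |5|->9, |7|->11.5, |2|->4, |4|->7.5, |7|->11.5, |3|->6, |2|->4, |6|->10
Step 3: Attach original signs; sum ranks with positive sign and with negative sign.
W+ = 4 + 7.5 + 9 + 4 = 24.5
W- = 1.5 + 1.5 + 11.5 + 7.5 + 11.5 + 6 + 4 + 10 = 53.5
(Check: W+ + W- = 78 should equal n(n+1)/2 = 78.)
Step 4: Test statistic W = min(W+, W-) = 24.5.
Step 5: Ties in |d|, so use the tie-corrected normal approximation.
        E[W] = n(n+1)/4 = 12*13/4 = 39.
        Tie groups: |d|=1 (t=2), |d|=2 (t=3), |d|=4 (t=2), |d|=7 (t=2); sum(t^3 - t) = 42.
        Var[W] = n(n+1)(2n+1)/24 - sum(t^3-t)/48 = 3900/24 - 42/48 = 161.625.
        z = (W - E[W]) / sqrt(Var[W]) = (24.5 - 39) / 12.7132 = -1.1405.
        Two-sided p = 2*Phi(z) = 0.254058.
Step 6: alpha = 0.1. fail to reject H0.

W+ = 24.5, W- = 53.5, W = min = 24.5, p = 0.254058, fail to reject H0.


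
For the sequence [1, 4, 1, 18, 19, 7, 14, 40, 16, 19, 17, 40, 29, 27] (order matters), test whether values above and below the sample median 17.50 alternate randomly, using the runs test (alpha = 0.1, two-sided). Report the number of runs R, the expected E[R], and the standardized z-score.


Step 1: Compute median = 17.50; label A = above, B = below.
Labels in order: BBBAABBABABAAA  (n_A = 7, n_B = 7)
Step 2: Count runs R = 8.
Step 3: Under H0 (random ordering), E[R] = 2*n_A*n_B/(n_A+n_B) + 1 = 2*7*7/14 + 1 = 8.0000.
        Var[R] = 2*n_A*n_B*(2*n_A*n_B - n_A - n_B) / ((n_A+n_B)^2 * (n_A+n_B-1)) = 8232/2548 = 3.2308.
        SD[R] = 1.7974.
Step 4: R = E[R], so z = 0 with no continuity correction.
Step 5: Two-sided p-value via normal approximation = 2*(1 - Phi(|z|)) = 1.000000.
Step 6: alpha = 0.1. fail to reject H0.

R = 8, z = 0.0000, p = 1.000000, fail to reject H0.


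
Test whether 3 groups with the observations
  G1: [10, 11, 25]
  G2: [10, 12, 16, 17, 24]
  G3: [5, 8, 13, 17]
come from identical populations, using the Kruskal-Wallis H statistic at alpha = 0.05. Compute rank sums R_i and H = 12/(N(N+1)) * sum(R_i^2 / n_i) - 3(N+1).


Step 1: Combine all N = 12 observations and assign midranks.
sorted (value, group, rank): (5,G3,1), (8,G3,2), (10,G1,3.5), (10,G2,3.5), (11,G1,5), (12,G2,6), (13,G3,7), (16,G2,8), (17,G2,9.5), (17,G3,9.5), (24,G2,11), (25,G1,12)
Step 2: Sum ranks within each group.
R_1 = 20.5 (n_1 = 3)
R_2 = 38 (n_2 = 5)
R_3 = 19.5 (n_3 = 4)
Step 3: H = 12/(N(N+1)) * sum(R_i^2/n_i) - 3(N+1)
     = 12/(12*13) * (20.5^2/3 + 38^2/5 + 19.5^2/4) - 3*13
     = 0.076923 * 523.946 - 39
     = 1.303526.
Step 4: Ties present; correction factor C = 1 - 12/(12^3 - 12) = 0.993007. Corrected H = 1.303526 / 0.993007 = 1.312705.
Step 5: Under H0, H ~ chi^2(2); p-value = 0.518740.
Step 6: alpha = 0.05. fail to reject H0.

H = 1.3127, df = 2, p = 0.518740, fail to reject H0.


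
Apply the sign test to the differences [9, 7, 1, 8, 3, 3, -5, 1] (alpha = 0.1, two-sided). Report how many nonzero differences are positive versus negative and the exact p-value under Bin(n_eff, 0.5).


Step 1: Discard zero differences. Original n = 8; n_eff = number of nonzero differences = 8.
Nonzero differences (with sign): +9, +7, +1, +8, +3, +3, -5, +1
Step 2: Count signs: positive = 7, negative = 1.
Step 3: Under H0: P(positive) = 0.5, so the number of positives S ~ Bin(8, 0.5).
Step 4: Two-sided exact p-value = sum of Bin(8,0.5) probabilities at or below the observed probability = 0.070312.
Step 5: alpha = 0.1. reject H0.

n_eff = 8, pos = 7, neg = 1, p = 0.070312, reject H0.


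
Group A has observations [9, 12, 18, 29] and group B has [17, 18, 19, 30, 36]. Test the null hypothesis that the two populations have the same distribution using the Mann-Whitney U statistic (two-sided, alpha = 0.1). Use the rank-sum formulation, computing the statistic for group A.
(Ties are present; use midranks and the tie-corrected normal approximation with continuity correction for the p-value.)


Step 1: Combine and sort all 9 observations; assign midranks.
sorted (value, group): (9,X), (12,X), (17,Y), (18,X), (18,Y), (19,Y), (29,X), (30,Y), (36,Y)
ranks: 9->1, 12->2, 17->3, 18->4.5, 18->4.5, 19->6, 29->7, 30->8, 36->9
Step 2: Rank sum for X: R1 = 1 + 2 + 4.5 + 7 = 14.5.
Step 3: U_X = R1 - n1(n1+1)/2 = 14.5 - 4*5/2 = 14.5 - 10 = 4.5.
       U_Y = n1*n2 - U_X = 20 - 4.5 = 15.5.
Step 4: Ties are present, so use the tie-corrected normal approximation (with continuity correction) for the p-value.
Step 5: p-value = 0.218742; compare to alpha = 0.1. fail to reject H0.

U_X = 4.5, p = 0.218742, fail to reject H0 at alpha = 0.1.


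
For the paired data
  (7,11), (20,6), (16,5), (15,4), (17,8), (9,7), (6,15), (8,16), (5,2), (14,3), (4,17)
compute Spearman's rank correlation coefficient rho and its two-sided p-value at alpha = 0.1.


Step 1: Rank x and y separately (midranks; no ties here).
rank(x): 7->4, 20->11, 16->9, 15->8, 17->10, 9->6, 6->3, 8->5, 5->2, 14->7, 4->1
rank(y): 11->8, 6->5, 5->4, 4->3, 8->7, 7->6, 15->9, 16->10, 2->1, 3->2, 17->11
Step 2: d_i = R_x(i) - R_y(i); compute d_i^2.
  (4-8)^2=16, (11-5)^2=36, (9-4)^2=25, (8-3)^2=25, (10-7)^2=9, (6-6)^2=0, (3-9)^2=36, (5-10)^2=25, (2-1)^2=1, (7-2)^2=25, (1-11)^2=100
sum(d^2) = 298.
Step 3: rho = 1 - 6*298 / (11*(11^2 - 1)) = 1 - 1788/1320 = -0.354545.
Step 4: Under H0, t = rho * sqrt((n-2)/(1-rho^2)) = -1.1375 ~ t(9).
Step 5: Two-sided p-value from the t-distribution with 9 df = 0.284693.
Step 6: alpha = 0.1. fail to reject H0.

rho = -0.3545, p = 0.284693, fail to reject H0 at alpha = 0.1.


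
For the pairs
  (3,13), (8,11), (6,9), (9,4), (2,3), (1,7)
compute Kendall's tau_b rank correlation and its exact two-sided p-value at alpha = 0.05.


Step 1: Enumerate the 15 unordered pairs (i,j) with i<j and classify each by sign(x_j-x_i) * sign(y_j-y_i).
  (1,2):dx=+5,dy=-2->D; (1,3):dx=+3,dy=-4->D; (1,4):dx=+6,dy=-9->D; (1,5):dx=-1,dy=-10->C
  (1,6):dx=-2,dy=-6->C; (2,3):dx=-2,dy=-2->C; (2,4):dx=+1,dy=-7->D; (2,5):dx=-6,dy=-8->C
  (2,6):dx=-7,dy=-4->C; (3,4):dx=+3,dy=-5->D; (3,5):dx=-4,dy=-6->C; (3,6):dx=-5,dy=-2->C
  (4,5):dx=-7,dy=-1->C; (4,6):dx=-8,dy=+3->D; (5,6):dx=-1,dy=+4->D
Step 2: C = 8, D = 7, total pairs = 15.
Step 3: tau = (C - D)/(n(n-1)/2) = (8 - 7)/15 = 0.066667.
Step 4: Exact two-sided p-value (enumerate n! = 720 permutations of y under H0): p = 1.000000.
Step 5: alpha = 0.05. fail to reject H0.

tau_b = 0.0667 (C=8, D=7), p = 1.000000, fail to reject H0.


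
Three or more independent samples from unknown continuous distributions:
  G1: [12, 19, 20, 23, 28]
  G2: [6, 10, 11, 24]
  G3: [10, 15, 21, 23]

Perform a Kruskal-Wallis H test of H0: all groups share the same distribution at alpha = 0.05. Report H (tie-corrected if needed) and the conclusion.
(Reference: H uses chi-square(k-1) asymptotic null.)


Step 1: Combine all N = 13 observations and assign midranks.
sorted (value, group, rank): (6,G2,1), (10,G2,2.5), (10,G3,2.5), (11,G2,4), (12,G1,5), (15,G3,6), (19,G1,7), (20,G1,8), (21,G3,9), (23,G1,10.5), (23,G3,10.5), (24,G2,12), (28,G1,13)
Step 2: Sum ranks within each group.
R_1 = 43.5 (n_1 = 5)
R_2 = 19.5 (n_2 = 4)
R_3 = 28 (n_3 = 4)
Step 3: H = 12/(N(N+1)) * sum(R_i^2/n_i) - 3(N+1)
     = 12/(13*14) * (43.5^2/5 + 19.5^2/4 + 28^2/4) - 3*14
     = 0.065934 * 669.513 - 42
     = 2.143681.
Step 4: Ties present; correction factor C = 1 - 12/(13^3 - 13) = 0.994505. Corrected H = 2.143681 / 0.994505 = 2.155525.
Step 5: Under H0, H ~ chi^2(2); p-value = 0.340356.
Step 6: alpha = 0.05. fail to reject H0.

H = 2.1555, df = 2, p = 0.340356, fail to reject H0.


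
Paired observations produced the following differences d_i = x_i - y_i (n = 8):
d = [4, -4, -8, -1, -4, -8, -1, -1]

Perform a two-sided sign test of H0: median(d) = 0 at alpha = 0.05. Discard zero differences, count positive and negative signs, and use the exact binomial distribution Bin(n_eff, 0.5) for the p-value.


Step 1: Discard zero differences. Original n = 8; n_eff = number of nonzero differences = 8.
Nonzero differences (with sign): +4, -4, -8, -1, -4, -8, -1, -1
Step 2: Count signs: positive = 1, negative = 7.
Step 3: Under H0: P(positive) = 0.5, so the number of positives S ~ Bin(8, 0.5).
Step 4: Two-sided exact p-value = sum of Bin(8,0.5) probabilities at or below the observed probability = 0.070312.
Step 5: alpha = 0.05. fail to reject H0.

n_eff = 8, pos = 1, neg = 7, p = 0.070312, fail to reject H0.


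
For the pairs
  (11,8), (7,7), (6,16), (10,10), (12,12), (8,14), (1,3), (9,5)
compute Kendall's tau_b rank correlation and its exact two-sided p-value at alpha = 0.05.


Step 1: Enumerate the 28 unordered pairs (i,j) with i<j and classify each by sign(x_j-x_i) * sign(y_j-y_i).
  (1,2):dx=-4,dy=-1->C; (1,3):dx=-5,dy=+8->D; (1,4):dx=-1,dy=+2->D; (1,5):dx=+1,dy=+4->C
  (1,6):dx=-3,dy=+6->D; (1,7):dx=-10,dy=-5->C; (1,8):dx=-2,dy=-3->C; (2,3):dx=-1,dy=+9->D
  (2,4):dx=+3,dy=+3->C; (2,5):dx=+5,dy=+5->C; (2,6):dx=+1,dy=+7->C; (2,7):dx=-6,dy=-4->C
  (2,8):dx=+2,dy=-2->D; (3,4):dx=+4,dy=-6->D; (3,5):dx=+6,dy=-4->D; (3,6):dx=+2,dy=-2->D
  (3,7):dx=-5,dy=-13->C; (3,8):dx=+3,dy=-11->D; (4,5):dx=+2,dy=+2->C; (4,6):dx=-2,dy=+4->D
  (4,7):dx=-9,dy=-7->C; (4,8):dx=-1,dy=-5->C; (5,6):dx=-4,dy=+2->D; (5,7):dx=-11,dy=-9->C
  (5,8):dx=-3,dy=-7->C; (6,7):dx=-7,dy=-11->C; (6,8):dx=+1,dy=-9->D; (7,8):dx=+8,dy=+2->C
Step 2: C = 16, D = 12, total pairs = 28.
Step 3: tau = (C - D)/(n(n-1)/2) = (16 - 12)/28 = 0.142857.
Step 4: Exact two-sided p-value (enumerate n! = 40320 permutations of y under H0): p = 0.719544.
Step 5: alpha = 0.05. fail to reject H0.

tau_b = 0.1429 (C=16, D=12), p = 0.719544, fail to reject H0.


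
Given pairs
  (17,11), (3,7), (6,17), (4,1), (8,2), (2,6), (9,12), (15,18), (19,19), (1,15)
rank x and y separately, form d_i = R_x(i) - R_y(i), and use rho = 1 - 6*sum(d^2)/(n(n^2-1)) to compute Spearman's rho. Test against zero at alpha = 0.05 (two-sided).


Step 1: Rank x and y separately (midranks; no ties here).
rank(x): 17->9, 3->3, 6->5, 4->4, 8->6, 2->2, 9->7, 15->8, 19->10, 1->1
rank(y): 11->5, 7->4, 17->8, 1->1, 2->2, 6->3, 12->6, 18->9, 19->10, 15->7
Step 2: d_i = R_x(i) - R_y(i); compute d_i^2.
  (9-5)^2=16, (3-4)^2=1, (5-8)^2=9, (4-1)^2=9, (6-2)^2=16, (2-3)^2=1, (7-6)^2=1, (8-9)^2=1, (10-10)^2=0, (1-7)^2=36
sum(d^2) = 90.
Step 3: rho = 1 - 6*90 / (10*(10^2 - 1)) = 1 - 540/990 = 0.454545.
Step 4: Under H0, t = rho * sqrt((n-2)/(1-rho^2)) = 1.4434 ~ t(8).
Step 5: Two-sided p-value from the t-distribution with 8 df = 0.186905.
Step 6: alpha = 0.05. fail to reject H0.

rho = 0.4545, p = 0.186905, fail to reject H0 at alpha = 0.05.


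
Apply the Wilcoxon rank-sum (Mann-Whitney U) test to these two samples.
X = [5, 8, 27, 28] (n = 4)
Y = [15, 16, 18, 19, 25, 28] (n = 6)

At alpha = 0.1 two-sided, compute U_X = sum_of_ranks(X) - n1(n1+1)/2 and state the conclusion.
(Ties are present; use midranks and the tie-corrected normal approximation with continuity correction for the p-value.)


Step 1: Combine and sort all 10 observations; assign midranks.
sorted (value, group): (5,X), (8,X), (15,Y), (16,Y), (18,Y), (19,Y), (25,Y), (27,X), (28,X), (28,Y)
ranks: 5->1, 8->2, 15->3, 16->4, 18->5, 19->6, 25->7, 27->8, 28->9.5, 28->9.5
Step 2: Rank sum for X: R1 = 1 + 2 + 8 + 9.5 = 20.5.
Step 3: U_X = R1 - n1(n1+1)/2 = 20.5 - 4*5/2 = 20.5 - 10 = 10.5.
       U_Y = n1*n2 - U_X = 24 - 10.5 = 13.5.
Step 4: Ties are present, so use the tie-corrected normal approximation (with continuity correction) for the p-value.
Step 5: p-value = 0.830664; compare to alpha = 0.1. fail to reject H0.

U_X = 10.5, p = 0.830664, fail to reject H0 at alpha = 0.1.


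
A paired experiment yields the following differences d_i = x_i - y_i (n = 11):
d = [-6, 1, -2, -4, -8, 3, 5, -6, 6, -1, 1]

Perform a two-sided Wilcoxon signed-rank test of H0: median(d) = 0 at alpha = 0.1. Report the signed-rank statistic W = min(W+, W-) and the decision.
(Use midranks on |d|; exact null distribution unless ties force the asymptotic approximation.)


Step 1: Drop any zero differences (none here) and take |d_i|.
|d| = [6, 1, 2, 4, 8, 3, 5, 6, 6, 1, 1]
Step 2: Midrank |d_i| (ties get averaged ranks).
ranks: |6|->9, |1|->2, |2|->4, |4|->6, |8|->11, |3|->5, |5|->7, |6|->9, |6|->9, |1|->2, |1|->2
Step 3: Attach original signs; sum ranks with positive sign and with negative sign.
W+ = 2 + 5 + 7 + 9 + 2 = 25
W- = 9 + 4 + 6 + 11 + 9 + 2 = 41
(Check: W+ + W- = 66 should equal n(n+1)/2 = 66.)
Step 4: Test statistic W = min(W+, W-) = 25.
Step 5: Ties in |d|, so use the tie-corrected normal approximation.
        E[W] = n(n+1)/4 = 11*12/4 = 33.
        Tie groups: |d|=1 (t=3), |d|=6 (t=3); sum(t^3 - t) = 48.
        Var[W] = n(n+1)(2n+1)/24 - sum(t^3-t)/48 = 3036/24 - 48/48 = 125.5.
        z = (W - E[W]) / sqrt(Var[W]) = (25 - 33) / 11.2027 = -0.7141.
        Two-sided p = 2*Phi(z) = 0.475156.
Step 6: alpha = 0.1. fail to reject H0.

W+ = 25, W- = 41, W = min = 25, p = 0.475156, fail to reject H0.


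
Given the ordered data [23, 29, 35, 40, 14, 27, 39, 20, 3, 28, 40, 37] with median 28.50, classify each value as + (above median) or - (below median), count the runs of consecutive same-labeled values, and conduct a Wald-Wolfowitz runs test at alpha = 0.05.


Step 1: Compute median = 28.50; label A = above, B = below.
Labels in order: BAAABBABBBAA  (n_A = 6, n_B = 6)
Step 2: Count runs R = 6.
Step 3: Under H0 (random ordering), E[R] = 2*n_A*n_B/(n_A+n_B) + 1 = 2*6*6/12 + 1 = 7.0000.
        Var[R] = 2*n_A*n_B*(2*n_A*n_B - n_A - n_B) / ((n_A+n_B)^2 * (n_A+n_B-1)) = 4320/1584 = 2.7273.
        SD[R] = 1.6514.
Step 4: Continuity-corrected z = (R + 0.5 - E[R]) / SD[R] = (6 + 0.5 - 7.0000) / 1.6514 = -0.3028.
Step 5: Two-sided p-value via normal approximation = 2*(1 - Phi(|z|)) = 0.762069.
Step 6: alpha = 0.05. fail to reject H0.

R = 6, z = -0.3028, p = 0.762069, fail to reject H0.


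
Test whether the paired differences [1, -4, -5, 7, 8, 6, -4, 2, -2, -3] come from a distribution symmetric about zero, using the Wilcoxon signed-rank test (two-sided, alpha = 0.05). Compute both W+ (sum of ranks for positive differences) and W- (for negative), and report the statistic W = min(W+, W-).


Step 1: Drop any zero differences (none here) and take |d_i|.
|d| = [1, 4, 5, 7, 8, 6, 4, 2, 2, 3]
Step 2: Midrank |d_i| (ties get averaged ranks).
ranks: |1|->1, |4|->5.5, |5|->7, |7|->9, |8|->10, |6|->8, |4|->5.5, |2|->2.5, |2|->2.5, |3|->4
Step 3: Attach original signs; sum ranks with positive sign and with negative sign.
W+ = 1 + 9 + 10 + 8 + 2.5 = 30.5
W- = 5.5 + 7 + 5.5 + 2.5 + 4 = 24.5
(Check: W+ + W- = 55 should equal n(n+1)/2 = 55.)
Step 4: Test statistic W = min(W+, W-) = 24.5.
Step 5: Ties in |d|, so use the tie-corrected normal approximation.
        E[W] = n(n+1)/4 = 10*11/4 = 27.5.
        Tie groups: |d|=2 (t=2), |d|=4 (t=2); sum(t^3 - t) = 12.
        Var[W] = n(n+1)(2n+1)/24 - sum(t^3-t)/48 = 2310/24 - 12/48 = 96.
        z = (W - E[W]) / sqrt(Var[W]) = (24.5 - 27.5) / 9.7980 = -0.3062.
        Two-sided p = 2*Phi(z) = 0.759463.
Step 6: alpha = 0.05. fail to reject H0.

W+ = 30.5, W- = 24.5, W = min = 24.5, p = 0.759463, fail to reject H0.


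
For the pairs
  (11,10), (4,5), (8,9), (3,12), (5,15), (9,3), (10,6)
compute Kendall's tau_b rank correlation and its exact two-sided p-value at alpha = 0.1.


Step 1: Enumerate the 21 unordered pairs (i,j) with i<j and classify each by sign(x_j-x_i) * sign(y_j-y_i).
  (1,2):dx=-7,dy=-5->C; (1,3):dx=-3,dy=-1->C; (1,4):dx=-8,dy=+2->D; (1,5):dx=-6,dy=+5->D
  (1,6):dx=-2,dy=-7->C; (1,7):dx=-1,dy=-4->C; (2,3):dx=+4,dy=+4->C; (2,4):dx=-1,dy=+7->D
  (2,5):dx=+1,dy=+10->C; (2,6):dx=+5,dy=-2->D; (2,7):dx=+6,dy=+1->C; (3,4):dx=-5,dy=+3->D
  (3,5):dx=-3,dy=+6->D; (3,6):dx=+1,dy=-6->D; (3,7):dx=+2,dy=-3->D; (4,5):dx=+2,dy=+3->C
  (4,6):dx=+6,dy=-9->D; (4,7):dx=+7,dy=-6->D; (5,6):dx=+4,dy=-12->D; (5,7):dx=+5,dy=-9->D
  (6,7):dx=+1,dy=+3->C
Step 2: C = 9, D = 12, total pairs = 21.
Step 3: tau = (C - D)/(n(n-1)/2) = (9 - 12)/21 = -0.142857.
Step 4: Exact two-sided p-value (enumerate n! = 5040 permutations of y under H0): p = 0.772619.
Step 5: alpha = 0.1. fail to reject H0.

tau_b = -0.1429 (C=9, D=12), p = 0.772619, fail to reject H0.


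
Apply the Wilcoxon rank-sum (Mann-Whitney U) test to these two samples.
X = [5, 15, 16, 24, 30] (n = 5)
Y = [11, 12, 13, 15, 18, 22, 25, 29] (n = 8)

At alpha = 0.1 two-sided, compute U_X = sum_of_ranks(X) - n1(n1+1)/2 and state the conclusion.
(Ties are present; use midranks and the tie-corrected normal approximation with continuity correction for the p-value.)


Step 1: Combine and sort all 13 observations; assign midranks.
sorted (value, group): (5,X), (11,Y), (12,Y), (13,Y), (15,X), (15,Y), (16,X), (18,Y), (22,Y), (24,X), (25,Y), (29,Y), (30,X)
ranks: 5->1, 11->2, 12->3, 13->4, 15->5.5, 15->5.5, 16->7, 18->8, 22->9, 24->10, 25->11, 29->12, 30->13
Step 2: Rank sum for X: R1 = 1 + 5.5 + 7 + 10 + 13 = 36.5.
Step 3: U_X = R1 - n1(n1+1)/2 = 36.5 - 5*6/2 = 36.5 - 15 = 21.5.
       U_Y = n1*n2 - U_X = 40 - 21.5 = 18.5.
Step 4: Ties are present, so use the tie-corrected normal approximation (with continuity correction) for the p-value.
Step 5: p-value = 0.883458; compare to alpha = 0.1. fail to reject H0.

U_X = 21.5, p = 0.883458, fail to reject H0 at alpha = 0.1.


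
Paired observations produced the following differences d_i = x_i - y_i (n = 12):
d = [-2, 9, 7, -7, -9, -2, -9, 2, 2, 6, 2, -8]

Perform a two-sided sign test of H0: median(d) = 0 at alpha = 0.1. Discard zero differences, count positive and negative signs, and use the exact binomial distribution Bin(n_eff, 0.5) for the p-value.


Step 1: Discard zero differences. Original n = 12; n_eff = number of nonzero differences = 12.
Nonzero differences (with sign): -2, +9, +7, -7, -9, -2, -9, +2, +2, +6, +2, -8
Step 2: Count signs: positive = 6, negative = 6.
Step 3: Under H0: P(positive) = 0.5, so the number of positives S ~ Bin(12, 0.5).
Step 4: Two-sided exact p-value = sum of Bin(12,0.5) probabilities at or below the observed probability = 1.000000.
Step 5: alpha = 0.1. fail to reject H0.

n_eff = 12, pos = 6, neg = 6, p = 1.000000, fail to reject H0.


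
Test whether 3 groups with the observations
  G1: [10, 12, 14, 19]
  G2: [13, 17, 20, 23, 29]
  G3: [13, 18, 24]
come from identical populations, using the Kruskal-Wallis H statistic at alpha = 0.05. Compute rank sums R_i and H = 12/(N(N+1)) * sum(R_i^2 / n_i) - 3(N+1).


Step 1: Combine all N = 12 observations and assign midranks.
sorted (value, group, rank): (10,G1,1), (12,G1,2), (13,G2,3.5), (13,G3,3.5), (14,G1,5), (17,G2,6), (18,G3,7), (19,G1,8), (20,G2,9), (23,G2,10), (24,G3,11), (29,G2,12)
Step 2: Sum ranks within each group.
R_1 = 16 (n_1 = 4)
R_2 = 40.5 (n_2 = 5)
R_3 = 21.5 (n_3 = 3)
Step 3: H = 12/(N(N+1)) * sum(R_i^2/n_i) - 3(N+1)
     = 12/(12*13) * (16^2/4 + 40.5^2/5 + 21.5^2/3) - 3*13
     = 0.076923 * 546.133 - 39
     = 3.010256.
Step 4: Ties present; correction factor C = 1 - 6/(12^3 - 12) = 0.996503. Corrected H = 3.010256 / 0.996503 = 3.020819.
Step 5: Under H0, H ~ chi^2(2); p-value = 0.220820.
Step 6: alpha = 0.05. fail to reject H0.

H = 3.0208, df = 2, p = 0.220820, fail to reject H0.


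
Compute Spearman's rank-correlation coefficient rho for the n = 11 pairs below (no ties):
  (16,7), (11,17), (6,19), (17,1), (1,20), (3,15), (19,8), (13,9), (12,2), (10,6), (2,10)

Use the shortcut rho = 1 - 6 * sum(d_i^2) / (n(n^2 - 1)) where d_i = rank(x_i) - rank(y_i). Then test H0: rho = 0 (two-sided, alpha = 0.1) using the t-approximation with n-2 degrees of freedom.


Step 1: Rank x and y separately (midranks; no ties here).
rank(x): 16->9, 11->6, 6->4, 17->10, 1->1, 3->3, 19->11, 13->8, 12->7, 10->5, 2->2
rank(y): 7->4, 17->9, 19->10, 1->1, 20->11, 15->8, 8->5, 9->6, 2->2, 6->3, 10->7
Step 2: d_i = R_x(i) - R_y(i); compute d_i^2.
  (9-4)^2=25, (6-9)^2=9, (4-10)^2=36, (10-1)^2=81, (1-11)^2=100, (3-8)^2=25, (11-5)^2=36, (8-6)^2=4, (7-2)^2=25, (5-3)^2=4, (2-7)^2=25
sum(d^2) = 370.
Step 3: rho = 1 - 6*370 / (11*(11^2 - 1)) = 1 - 2220/1320 = -0.681818.
Step 4: Under H0, t = rho * sqrt((n-2)/(1-rho^2)) = -2.7962 ~ t(9).
Step 5: Two-sided p-value from the t-distribution with 9 df = 0.020843.
Step 6: alpha = 0.1. reject H0.

rho = -0.6818, p = 0.020843, reject H0 at alpha = 0.1.


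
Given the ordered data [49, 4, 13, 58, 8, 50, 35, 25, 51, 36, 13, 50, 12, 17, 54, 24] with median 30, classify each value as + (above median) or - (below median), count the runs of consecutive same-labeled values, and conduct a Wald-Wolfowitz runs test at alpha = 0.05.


Step 1: Compute median = 30; label A = above, B = below.
Labels in order: ABBABAABAABABBAB  (n_A = 8, n_B = 8)
Step 2: Count runs R = 12.
Step 3: Under H0 (random ordering), E[R] = 2*n_A*n_B/(n_A+n_B) + 1 = 2*8*8/16 + 1 = 9.0000.
        Var[R] = 2*n_A*n_B*(2*n_A*n_B - n_A - n_B) / ((n_A+n_B)^2 * (n_A+n_B-1)) = 14336/3840 = 3.7333.
        SD[R] = 1.9322.
Step 4: Continuity-corrected z = (R - 0.5 - E[R]) / SD[R] = (12 - 0.5 - 9.0000) / 1.9322 = 1.2939.
Step 5: Two-sided p-value via normal approximation = 2*(1 - Phi(|z|)) = 0.195709.
Step 6: alpha = 0.05. fail to reject H0.

R = 12, z = 1.2939, p = 0.195709, fail to reject H0.


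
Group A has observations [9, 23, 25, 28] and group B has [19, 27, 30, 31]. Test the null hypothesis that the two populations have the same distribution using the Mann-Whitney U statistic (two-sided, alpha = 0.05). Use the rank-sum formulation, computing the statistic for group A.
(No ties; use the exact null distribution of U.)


Step 1: Combine and sort all 8 observations; assign midranks.
sorted (value, group): (9,X), (19,Y), (23,X), (25,X), (27,Y), (28,X), (30,Y), (31,Y)
ranks: 9->1, 19->2, 23->3, 25->4, 27->5, 28->6, 30->7, 31->8
Step 2: Rank sum for X: R1 = 1 + 3 + 4 + 6 = 14.
Step 3: U_X = R1 - n1(n1+1)/2 = 14 - 4*5/2 = 14 - 10 = 4.
       U_Y = n1*n2 - U_X = 16 - 4 = 12.
Step 4: No ties, so the exact null distribution of U (based on enumerating the C(8,4) = 70 equally likely rank assignments) gives the two-sided p-value.
Step 5: p-value = 0.342857; compare to alpha = 0.05. fail to reject H0.

U_X = 4, p = 0.342857, fail to reject H0 at alpha = 0.05.


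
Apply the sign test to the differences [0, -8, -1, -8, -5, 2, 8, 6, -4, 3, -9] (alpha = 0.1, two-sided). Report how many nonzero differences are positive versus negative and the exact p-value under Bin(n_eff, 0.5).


Step 1: Discard zero differences. Original n = 11; n_eff = number of nonzero differences = 10.
Nonzero differences (with sign): -8, -1, -8, -5, +2, +8, +6, -4, +3, -9
Step 2: Count signs: positive = 4, negative = 6.
Step 3: Under H0: P(positive) = 0.5, so the number of positives S ~ Bin(10, 0.5).
Step 4: Two-sided exact p-value = sum of Bin(10,0.5) probabilities at or below the observed probability = 0.753906.
Step 5: alpha = 0.1. fail to reject H0.

n_eff = 10, pos = 4, neg = 6, p = 0.753906, fail to reject H0.


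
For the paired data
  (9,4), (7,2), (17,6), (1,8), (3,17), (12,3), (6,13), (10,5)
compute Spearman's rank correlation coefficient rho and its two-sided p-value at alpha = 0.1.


Step 1: Rank x and y separately (midranks; no ties here).
rank(x): 9->5, 7->4, 17->8, 1->1, 3->2, 12->7, 6->3, 10->6
rank(y): 4->3, 2->1, 6->5, 8->6, 17->8, 3->2, 13->7, 5->4
Step 2: d_i = R_x(i) - R_y(i); compute d_i^2.
  (5-3)^2=4, (4-1)^2=9, (8-5)^2=9, (1-6)^2=25, (2-8)^2=36, (7-2)^2=25, (3-7)^2=16, (6-4)^2=4
sum(d^2) = 128.
Step 3: rho = 1 - 6*128 / (8*(8^2 - 1)) = 1 - 768/504 = -0.523810.
Step 4: Under H0, t = rho * sqrt((n-2)/(1-rho^2)) = -1.5062 ~ t(6).
Step 5: Two-sided p-value from the t-distribution with 6 df = 0.182721.
Step 6: alpha = 0.1. fail to reject H0.

rho = -0.5238, p = 0.182721, fail to reject H0 at alpha = 0.1.


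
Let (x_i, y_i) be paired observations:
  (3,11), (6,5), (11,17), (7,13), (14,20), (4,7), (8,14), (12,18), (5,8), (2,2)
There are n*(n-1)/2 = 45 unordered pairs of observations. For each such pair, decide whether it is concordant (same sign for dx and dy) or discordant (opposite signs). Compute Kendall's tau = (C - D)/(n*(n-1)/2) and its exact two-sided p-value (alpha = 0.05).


Step 1: Enumerate the 45 unordered pairs (i,j) with i<j and classify each by sign(x_j-x_i) * sign(y_j-y_i).
  (1,2):dx=+3,dy=-6->D; (1,3):dx=+8,dy=+6->C; (1,4):dx=+4,dy=+2->C; (1,5):dx=+11,dy=+9->C
  (1,6):dx=+1,dy=-4->D; (1,7):dx=+5,dy=+3->C; (1,8):dx=+9,dy=+7->C; (1,9):dx=+2,dy=-3->D
  (1,10):dx=-1,dy=-9->C; (2,3):dx=+5,dy=+12->C; (2,4):dx=+1,dy=+8->C; (2,5):dx=+8,dy=+15->C
  (2,6):dx=-2,dy=+2->D; (2,7):dx=+2,dy=+9->C; (2,8):dx=+6,dy=+13->C; (2,9):dx=-1,dy=+3->D
  (2,10):dx=-4,dy=-3->C; (3,4):dx=-4,dy=-4->C; (3,5):dx=+3,dy=+3->C; (3,6):dx=-7,dy=-10->C
  (3,7):dx=-3,dy=-3->C; (3,8):dx=+1,dy=+1->C; (3,9):dx=-6,dy=-9->C; (3,10):dx=-9,dy=-15->C
  (4,5):dx=+7,dy=+7->C; (4,6):dx=-3,dy=-6->C; (4,7):dx=+1,dy=+1->C; (4,8):dx=+5,dy=+5->C
  (4,9):dx=-2,dy=-5->C; (4,10):dx=-5,dy=-11->C; (5,6):dx=-10,dy=-13->C; (5,7):dx=-6,dy=-6->C
  (5,8):dx=-2,dy=-2->C; (5,9):dx=-9,dy=-12->C; (5,10):dx=-12,dy=-18->C; (6,7):dx=+4,dy=+7->C
  (6,8):dx=+8,dy=+11->C; (6,9):dx=+1,dy=+1->C; (6,10):dx=-2,dy=-5->C; (7,8):dx=+4,dy=+4->C
  (7,9):dx=-3,dy=-6->C; (7,10):dx=-6,dy=-12->C; (8,9):dx=-7,dy=-10->C; (8,10):dx=-10,dy=-16->C
  (9,10):dx=-3,dy=-6->C
Step 2: C = 40, D = 5, total pairs = 45.
Step 3: tau = (C - D)/(n(n-1)/2) = (40 - 5)/45 = 0.777778.
Step 4: Exact two-sided p-value (enumerate n! = 3628800 permutations of y under H0): p = 0.000946.
Step 5: alpha = 0.05. reject H0.

tau_b = 0.7778 (C=40, D=5), p = 0.000946, reject H0.


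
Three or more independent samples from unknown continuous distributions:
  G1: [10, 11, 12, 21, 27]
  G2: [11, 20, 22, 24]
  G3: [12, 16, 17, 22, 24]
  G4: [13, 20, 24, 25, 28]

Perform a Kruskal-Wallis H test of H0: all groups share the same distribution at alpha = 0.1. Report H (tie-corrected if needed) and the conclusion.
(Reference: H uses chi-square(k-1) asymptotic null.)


Step 1: Combine all N = 19 observations and assign midranks.
sorted (value, group, rank): (10,G1,1), (11,G1,2.5), (11,G2,2.5), (12,G1,4.5), (12,G3,4.5), (13,G4,6), (16,G3,7), (17,G3,8), (20,G2,9.5), (20,G4,9.5), (21,G1,11), (22,G2,12.5), (22,G3,12.5), (24,G2,15), (24,G3,15), (24,G4,15), (25,G4,17), (27,G1,18), (28,G4,19)
Step 2: Sum ranks within each group.
R_1 = 37 (n_1 = 5)
R_2 = 39.5 (n_2 = 4)
R_3 = 47 (n_3 = 5)
R_4 = 66.5 (n_4 = 5)
Step 3: H = 12/(N(N+1)) * sum(R_i^2/n_i) - 3(N+1)
     = 12/(19*20) * (37^2/5 + 39.5^2/4 + 47^2/5 + 66.5^2/5) - 3*20
     = 0.031579 * 1990.11 - 60
     = 2.845658.
Step 4: Ties present; correction factor C = 1 - 48/(19^3 - 19) = 0.992982. Corrected H = 2.845658 / 0.992982 = 2.865769.
Step 5: Under H0, H ~ chi^2(3); p-value = 0.412787.
Step 6: alpha = 0.1. fail to reject H0.

H = 2.8658, df = 3, p = 0.412787, fail to reject H0.


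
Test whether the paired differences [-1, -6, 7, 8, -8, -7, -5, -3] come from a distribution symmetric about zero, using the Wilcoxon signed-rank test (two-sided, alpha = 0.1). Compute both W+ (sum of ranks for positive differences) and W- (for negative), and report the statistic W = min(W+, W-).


Step 1: Drop any zero differences (none here) and take |d_i|.
|d| = [1, 6, 7, 8, 8, 7, 5, 3]
Step 2: Midrank |d_i| (ties get averaged ranks).
ranks: |1|->1, |6|->4, |7|->5.5, |8|->7.5, |8|->7.5, |7|->5.5, |5|->3, |3|->2
Step 3: Attach original signs; sum ranks with positive sign and with negative sign.
W+ = 5.5 + 7.5 = 13
W- = 1 + 4 + 7.5 + 5.5 + 3 + 2 = 23
(Check: W+ + W- = 36 should equal n(n+1)/2 = 36.)
Step 4: Test statistic W = min(W+, W-) = 13.
Step 5: Ties in |d|, so use the tie-corrected normal approximation.
        E[W] = n(n+1)/4 = 8*9/4 = 18.
        Tie groups: |d|=7 (t=2), |d|=8 (t=2); sum(t^3 - t) = 12.
        Var[W] = n(n+1)(2n+1)/24 - sum(t^3-t)/48 = 1224/24 - 12/48 = 50.75.
        z = (W - E[W]) / sqrt(Var[W]) = (13 - 18) / 7.1239 = -0.7019.
        Two-sided p = 2*Phi(z) = 0.482765.
Step 6: alpha = 0.1. fail to reject H0.

W+ = 13, W- = 23, W = min = 13, p = 0.482765, fail to reject H0.


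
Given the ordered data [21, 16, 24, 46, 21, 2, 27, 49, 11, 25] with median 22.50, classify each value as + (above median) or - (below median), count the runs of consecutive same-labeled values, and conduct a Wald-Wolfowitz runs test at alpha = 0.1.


Step 1: Compute median = 22.50; label A = above, B = below.
Labels in order: BBAABBAABA  (n_A = 5, n_B = 5)
Step 2: Count runs R = 6.
Step 3: Under H0 (random ordering), E[R] = 2*n_A*n_B/(n_A+n_B) + 1 = 2*5*5/10 + 1 = 6.0000.
        Var[R] = 2*n_A*n_B*(2*n_A*n_B - n_A - n_B) / ((n_A+n_B)^2 * (n_A+n_B-1)) = 2000/900 = 2.2222.
        SD[R] = 1.4907.
Step 4: R = E[R], so z = 0 with no continuity correction.
Step 5: Two-sided p-value via normal approximation = 2*(1 - Phi(|z|)) = 1.000000.
Step 6: alpha = 0.1. fail to reject H0.

R = 6, z = 0.0000, p = 1.000000, fail to reject H0.


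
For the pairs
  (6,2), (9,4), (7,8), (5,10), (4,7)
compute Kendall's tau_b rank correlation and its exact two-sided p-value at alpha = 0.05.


Step 1: Enumerate the 10 unordered pairs (i,j) with i<j and classify each by sign(x_j-x_i) * sign(y_j-y_i).
  (1,2):dx=+3,dy=+2->C; (1,3):dx=+1,dy=+6->C; (1,4):dx=-1,dy=+8->D; (1,5):dx=-2,dy=+5->D
  (2,3):dx=-2,dy=+4->D; (2,4):dx=-4,dy=+6->D; (2,5):dx=-5,dy=+3->D; (3,4):dx=-2,dy=+2->D
  (3,5):dx=-3,dy=-1->C; (4,5):dx=-1,dy=-3->C
Step 2: C = 4, D = 6, total pairs = 10.
Step 3: tau = (C - D)/(n(n-1)/2) = (4 - 6)/10 = -0.200000.
Step 4: Exact two-sided p-value (enumerate n! = 120 permutations of y under H0): p = 0.816667.
Step 5: alpha = 0.05. fail to reject H0.

tau_b = -0.2000 (C=4, D=6), p = 0.816667, fail to reject H0.
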